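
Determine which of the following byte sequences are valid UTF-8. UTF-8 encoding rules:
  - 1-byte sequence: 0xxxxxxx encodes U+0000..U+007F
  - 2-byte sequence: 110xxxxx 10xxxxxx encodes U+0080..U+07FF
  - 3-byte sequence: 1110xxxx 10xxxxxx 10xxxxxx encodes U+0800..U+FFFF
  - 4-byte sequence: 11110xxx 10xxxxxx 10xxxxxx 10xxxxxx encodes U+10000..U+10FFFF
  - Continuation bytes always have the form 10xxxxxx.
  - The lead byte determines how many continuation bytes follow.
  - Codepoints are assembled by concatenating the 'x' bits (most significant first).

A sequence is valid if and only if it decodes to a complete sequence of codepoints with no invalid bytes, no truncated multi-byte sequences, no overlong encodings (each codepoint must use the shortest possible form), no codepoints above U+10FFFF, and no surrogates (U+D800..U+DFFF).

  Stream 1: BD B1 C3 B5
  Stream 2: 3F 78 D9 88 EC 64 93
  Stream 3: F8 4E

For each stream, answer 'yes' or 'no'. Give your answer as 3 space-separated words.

Answer: no no no

Derivation:
Stream 1: error at byte offset 0. INVALID
Stream 2: error at byte offset 5. INVALID
Stream 3: error at byte offset 0. INVALID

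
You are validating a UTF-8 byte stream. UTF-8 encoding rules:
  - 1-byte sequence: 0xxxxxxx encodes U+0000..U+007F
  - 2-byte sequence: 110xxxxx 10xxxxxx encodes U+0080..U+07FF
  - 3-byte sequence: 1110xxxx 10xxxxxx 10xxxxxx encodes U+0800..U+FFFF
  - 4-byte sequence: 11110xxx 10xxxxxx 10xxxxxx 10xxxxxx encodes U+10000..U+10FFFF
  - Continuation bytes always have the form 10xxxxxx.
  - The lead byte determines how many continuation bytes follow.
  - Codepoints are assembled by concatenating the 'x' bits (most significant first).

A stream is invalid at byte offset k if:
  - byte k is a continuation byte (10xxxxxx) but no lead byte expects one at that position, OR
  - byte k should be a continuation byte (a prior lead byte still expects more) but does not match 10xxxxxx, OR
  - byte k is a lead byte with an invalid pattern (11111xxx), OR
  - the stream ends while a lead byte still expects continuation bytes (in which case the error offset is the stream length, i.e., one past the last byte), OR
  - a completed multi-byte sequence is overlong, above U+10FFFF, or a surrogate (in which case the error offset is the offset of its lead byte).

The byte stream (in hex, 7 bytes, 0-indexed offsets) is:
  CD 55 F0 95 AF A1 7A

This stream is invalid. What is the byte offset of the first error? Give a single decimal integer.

Answer: 1

Derivation:
Byte[0]=CD: 2-byte lead, need 1 cont bytes. acc=0xD
Byte[1]=55: expected 10xxxxxx continuation. INVALID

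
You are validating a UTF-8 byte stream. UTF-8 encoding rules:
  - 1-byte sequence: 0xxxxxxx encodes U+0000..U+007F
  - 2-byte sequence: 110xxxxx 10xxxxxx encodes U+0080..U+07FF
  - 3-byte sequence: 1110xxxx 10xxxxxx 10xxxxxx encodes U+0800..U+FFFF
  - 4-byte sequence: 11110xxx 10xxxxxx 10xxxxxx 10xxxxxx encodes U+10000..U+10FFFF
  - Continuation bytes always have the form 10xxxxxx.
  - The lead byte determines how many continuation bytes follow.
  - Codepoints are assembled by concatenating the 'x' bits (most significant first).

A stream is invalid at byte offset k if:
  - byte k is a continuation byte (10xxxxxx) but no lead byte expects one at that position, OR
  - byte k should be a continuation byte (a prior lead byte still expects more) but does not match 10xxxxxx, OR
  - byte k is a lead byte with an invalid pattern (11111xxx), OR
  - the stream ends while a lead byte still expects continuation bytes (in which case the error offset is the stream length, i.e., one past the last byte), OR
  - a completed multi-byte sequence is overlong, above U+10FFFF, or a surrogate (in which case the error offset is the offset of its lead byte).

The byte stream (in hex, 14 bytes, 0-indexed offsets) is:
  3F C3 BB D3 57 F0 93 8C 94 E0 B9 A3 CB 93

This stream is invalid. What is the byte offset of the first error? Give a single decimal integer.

Byte[0]=3F: 1-byte ASCII. cp=U+003F
Byte[1]=C3: 2-byte lead, need 1 cont bytes. acc=0x3
Byte[2]=BB: continuation. acc=(acc<<6)|0x3B=0xFB
Completed: cp=U+00FB (starts at byte 1)
Byte[3]=D3: 2-byte lead, need 1 cont bytes. acc=0x13
Byte[4]=57: expected 10xxxxxx continuation. INVALID

Answer: 4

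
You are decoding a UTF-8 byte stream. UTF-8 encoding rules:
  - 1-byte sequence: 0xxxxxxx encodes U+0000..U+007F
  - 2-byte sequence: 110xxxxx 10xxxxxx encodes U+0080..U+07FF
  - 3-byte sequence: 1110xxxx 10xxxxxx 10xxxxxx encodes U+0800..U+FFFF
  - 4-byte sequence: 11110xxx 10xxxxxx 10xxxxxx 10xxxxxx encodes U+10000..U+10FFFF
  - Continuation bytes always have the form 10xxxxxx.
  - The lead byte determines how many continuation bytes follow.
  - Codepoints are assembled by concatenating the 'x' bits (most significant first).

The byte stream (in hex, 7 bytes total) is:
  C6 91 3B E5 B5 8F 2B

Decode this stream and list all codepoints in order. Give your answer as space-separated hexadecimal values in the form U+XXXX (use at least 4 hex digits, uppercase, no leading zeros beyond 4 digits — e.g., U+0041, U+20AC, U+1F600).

Answer: U+0191 U+003B U+5D4F U+002B

Derivation:
Byte[0]=C6: 2-byte lead, need 1 cont bytes. acc=0x6
Byte[1]=91: continuation. acc=(acc<<6)|0x11=0x191
Completed: cp=U+0191 (starts at byte 0)
Byte[2]=3B: 1-byte ASCII. cp=U+003B
Byte[3]=E5: 3-byte lead, need 2 cont bytes. acc=0x5
Byte[4]=B5: continuation. acc=(acc<<6)|0x35=0x175
Byte[5]=8F: continuation. acc=(acc<<6)|0x0F=0x5D4F
Completed: cp=U+5D4F (starts at byte 3)
Byte[6]=2B: 1-byte ASCII. cp=U+002B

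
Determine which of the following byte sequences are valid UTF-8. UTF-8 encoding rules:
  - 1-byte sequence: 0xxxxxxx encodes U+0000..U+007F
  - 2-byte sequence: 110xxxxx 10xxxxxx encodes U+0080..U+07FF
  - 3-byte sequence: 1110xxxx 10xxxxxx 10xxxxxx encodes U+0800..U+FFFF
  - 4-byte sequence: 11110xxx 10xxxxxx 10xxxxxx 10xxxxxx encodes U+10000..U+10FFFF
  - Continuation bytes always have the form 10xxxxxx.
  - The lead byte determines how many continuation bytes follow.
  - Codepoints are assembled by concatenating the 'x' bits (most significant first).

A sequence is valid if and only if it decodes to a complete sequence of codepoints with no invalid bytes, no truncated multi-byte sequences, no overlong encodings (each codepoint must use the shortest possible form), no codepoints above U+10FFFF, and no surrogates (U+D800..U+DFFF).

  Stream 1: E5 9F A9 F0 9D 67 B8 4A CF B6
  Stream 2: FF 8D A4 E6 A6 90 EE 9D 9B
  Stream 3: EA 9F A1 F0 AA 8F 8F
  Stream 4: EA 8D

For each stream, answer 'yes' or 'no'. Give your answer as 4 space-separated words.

Answer: no no yes no

Derivation:
Stream 1: error at byte offset 5. INVALID
Stream 2: error at byte offset 0. INVALID
Stream 3: decodes cleanly. VALID
Stream 4: error at byte offset 2. INVALID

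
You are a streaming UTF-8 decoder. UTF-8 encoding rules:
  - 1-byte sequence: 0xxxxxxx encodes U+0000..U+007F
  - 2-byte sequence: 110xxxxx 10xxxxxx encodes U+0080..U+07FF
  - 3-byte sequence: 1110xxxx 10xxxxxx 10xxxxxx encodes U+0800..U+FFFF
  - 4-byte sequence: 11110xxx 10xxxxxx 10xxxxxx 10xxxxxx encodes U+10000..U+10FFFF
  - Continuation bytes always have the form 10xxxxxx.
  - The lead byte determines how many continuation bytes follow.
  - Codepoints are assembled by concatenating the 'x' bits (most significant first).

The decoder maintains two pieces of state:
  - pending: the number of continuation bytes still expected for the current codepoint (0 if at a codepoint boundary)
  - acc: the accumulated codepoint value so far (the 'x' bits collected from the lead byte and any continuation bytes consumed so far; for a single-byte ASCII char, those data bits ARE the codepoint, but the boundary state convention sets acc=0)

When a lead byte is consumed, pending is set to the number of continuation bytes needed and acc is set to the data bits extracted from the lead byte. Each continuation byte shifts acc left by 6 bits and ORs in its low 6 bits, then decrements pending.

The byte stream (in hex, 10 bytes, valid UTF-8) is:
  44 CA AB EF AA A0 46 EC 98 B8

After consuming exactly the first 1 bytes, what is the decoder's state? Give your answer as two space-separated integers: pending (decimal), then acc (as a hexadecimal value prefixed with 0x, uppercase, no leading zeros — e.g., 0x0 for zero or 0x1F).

Byte[0]=44: 1-byte. pending=0, acc=0x0

Answer: 0 0x0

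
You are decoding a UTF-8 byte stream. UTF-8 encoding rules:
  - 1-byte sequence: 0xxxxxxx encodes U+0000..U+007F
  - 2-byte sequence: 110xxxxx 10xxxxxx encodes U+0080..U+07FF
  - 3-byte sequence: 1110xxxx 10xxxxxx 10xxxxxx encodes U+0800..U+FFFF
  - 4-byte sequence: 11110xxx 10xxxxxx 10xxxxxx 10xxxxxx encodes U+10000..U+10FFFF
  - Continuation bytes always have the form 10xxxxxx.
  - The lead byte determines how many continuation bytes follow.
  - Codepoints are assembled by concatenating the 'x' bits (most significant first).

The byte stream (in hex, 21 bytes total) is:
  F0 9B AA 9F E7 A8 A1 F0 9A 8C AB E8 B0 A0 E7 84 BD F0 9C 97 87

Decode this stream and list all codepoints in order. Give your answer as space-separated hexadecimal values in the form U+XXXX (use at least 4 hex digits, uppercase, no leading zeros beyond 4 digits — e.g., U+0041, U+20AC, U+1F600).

Byte[0]=F0: 4-byte lead, need 3 cont bytes. acc=0x0
Byte[1]=9B: continuation. acc=(acc<<6)|0x1B=0x1B
Byte[2]=AA: continuation. acc=(acc<<6)|0x2A=0x6EA
Byte[3]=9F: continuation. acc=(acc<<6)|0x1F=0x1BA9F
Completed: cp=U+1BA9F (starts at byte 0)
Byte[4]=E7: 3-byte lead, need 2 cont bytes. acc=0x7
Byte[5]=A8: continuation. acc=(acc<<6)|0x28=0x1E8
Byte[6]=A1: continuation. acc=(acc<<6)|0x21=0x7A21
Completed: cp=U+7A21 (starts at byte 4)
Byte[7]=F0: 4-byte lead, need 3 cont bytes. acc=0x0
Byte[8]=9A: continuation. acc=(acc<<6)|0x1A=0x1A
Byte[9]=8C: continuation. acc=(acc<<6)|0x0C=0x68C
Byte[10]=AB: continuation. acc=(acc<<6)|0x2B=0x1A32B
Completed: cp=U+1A32B (starts at byte 7)
Byte[11]=E8: 3-byte lead, need 2 cont bytes. acc=0x8
Byte[12]=B0: continuation. acc=(acc<<6)|0x30=0x230
Byte[13]=A0: continuation. acc=(acc<<6)|0x20=0x8C20
Completed: cp=U+8C20 (starts at byte 11)
Byte[14]=E7: 3-byte lead, need 2 cont bytes. acc=0x7
Byte[15]=84: continuation. acc=(acc<<6)|0x04=0x1C4
Byte[16]=BD: continuation. acc=(acc<<6)|0x3D=0x713D
Completed: cp=U+713D (starts at byte 14)
Byte[17]=F0: 4-byte lead, need 3 cont bytes. acc=0x0
Byte[18]=9C: continuation. acc=(acc<<6)|0x1C=0x1C
Byte[19]=97: continuation. acc=(acc<<6)|0x17=0x717
Byte[20]=87: continuation. acc=(acc<<6)|0x07=0x1C5C7
Completed: cp=U+1C5C7 (starts at byte 17)

Answer: U+1BA9F U+7A21 U+1A32B U+8C20 U+713D U+1C5C7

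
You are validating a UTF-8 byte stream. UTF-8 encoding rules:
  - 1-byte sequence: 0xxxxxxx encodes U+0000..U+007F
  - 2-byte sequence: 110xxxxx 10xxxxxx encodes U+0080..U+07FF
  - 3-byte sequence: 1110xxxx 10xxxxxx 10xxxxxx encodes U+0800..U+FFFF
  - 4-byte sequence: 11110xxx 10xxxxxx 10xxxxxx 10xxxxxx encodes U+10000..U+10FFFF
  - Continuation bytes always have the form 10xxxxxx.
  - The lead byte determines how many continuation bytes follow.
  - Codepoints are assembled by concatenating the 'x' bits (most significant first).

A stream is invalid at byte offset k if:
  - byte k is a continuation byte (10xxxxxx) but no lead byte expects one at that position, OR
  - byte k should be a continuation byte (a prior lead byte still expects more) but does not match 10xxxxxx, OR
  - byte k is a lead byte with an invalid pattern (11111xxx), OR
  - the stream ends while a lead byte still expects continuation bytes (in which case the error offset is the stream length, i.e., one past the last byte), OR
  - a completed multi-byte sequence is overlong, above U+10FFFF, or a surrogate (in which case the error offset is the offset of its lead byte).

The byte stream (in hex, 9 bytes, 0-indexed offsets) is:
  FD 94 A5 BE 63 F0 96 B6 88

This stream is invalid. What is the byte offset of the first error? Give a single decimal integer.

Answer: 0

Derivation:
Byte[0]=FD: INVALID lead byte (not 0xxx/110x/1110/11110)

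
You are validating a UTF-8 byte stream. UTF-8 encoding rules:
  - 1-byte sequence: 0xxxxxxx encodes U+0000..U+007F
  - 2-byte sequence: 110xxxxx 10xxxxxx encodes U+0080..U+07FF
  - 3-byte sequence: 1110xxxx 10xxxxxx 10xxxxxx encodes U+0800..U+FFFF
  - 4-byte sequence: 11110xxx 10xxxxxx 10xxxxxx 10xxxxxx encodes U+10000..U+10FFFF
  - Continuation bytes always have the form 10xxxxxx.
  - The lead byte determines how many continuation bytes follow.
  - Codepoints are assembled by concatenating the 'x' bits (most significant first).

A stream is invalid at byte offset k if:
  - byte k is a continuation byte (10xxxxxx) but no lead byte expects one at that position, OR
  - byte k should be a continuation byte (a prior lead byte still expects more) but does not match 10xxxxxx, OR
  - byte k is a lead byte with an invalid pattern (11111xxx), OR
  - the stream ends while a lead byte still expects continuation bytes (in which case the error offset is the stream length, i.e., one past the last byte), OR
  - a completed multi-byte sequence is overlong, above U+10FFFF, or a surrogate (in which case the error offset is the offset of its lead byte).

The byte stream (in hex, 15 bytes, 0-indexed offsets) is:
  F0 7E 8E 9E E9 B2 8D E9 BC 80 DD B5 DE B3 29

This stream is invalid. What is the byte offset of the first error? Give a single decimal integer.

Answer: 1

Derivation:
Byte[0]=F0: 4-byte lead, need 3 cont bytes. acc=0x0
Byte[1]=7E: expected 10xxxxxx continuation. INVALID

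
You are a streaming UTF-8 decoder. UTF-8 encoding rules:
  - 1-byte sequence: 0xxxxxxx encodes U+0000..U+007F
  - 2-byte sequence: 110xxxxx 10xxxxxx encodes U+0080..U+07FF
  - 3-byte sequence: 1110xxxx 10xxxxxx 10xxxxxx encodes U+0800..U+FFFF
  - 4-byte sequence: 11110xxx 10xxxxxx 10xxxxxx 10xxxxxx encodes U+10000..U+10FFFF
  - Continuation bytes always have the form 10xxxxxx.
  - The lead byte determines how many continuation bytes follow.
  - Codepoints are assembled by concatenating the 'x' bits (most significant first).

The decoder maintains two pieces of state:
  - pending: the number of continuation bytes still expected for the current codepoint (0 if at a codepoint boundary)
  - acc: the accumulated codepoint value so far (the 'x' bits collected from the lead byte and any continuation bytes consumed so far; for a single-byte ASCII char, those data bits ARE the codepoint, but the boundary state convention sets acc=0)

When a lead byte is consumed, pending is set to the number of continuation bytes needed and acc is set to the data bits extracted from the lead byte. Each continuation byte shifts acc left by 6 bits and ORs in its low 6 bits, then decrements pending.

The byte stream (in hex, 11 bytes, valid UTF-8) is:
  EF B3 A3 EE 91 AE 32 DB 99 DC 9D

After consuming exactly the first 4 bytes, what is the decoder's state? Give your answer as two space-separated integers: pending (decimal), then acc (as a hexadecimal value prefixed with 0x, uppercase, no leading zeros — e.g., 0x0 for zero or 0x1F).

Byte[0]=EF: 3-byte lead. pending=2, acc=0xF
Byte[1]=B3: continuation. acc=(acc<<6)|0x33=0x3F3, pending=1
Byte[2]=A3: continuation. acc=(acc<<6)|0x23=0xFCE3, pending=0
Byte[3]=EE: 3-byte lead. pending=2, acc=0xE

Answer: 2 0xE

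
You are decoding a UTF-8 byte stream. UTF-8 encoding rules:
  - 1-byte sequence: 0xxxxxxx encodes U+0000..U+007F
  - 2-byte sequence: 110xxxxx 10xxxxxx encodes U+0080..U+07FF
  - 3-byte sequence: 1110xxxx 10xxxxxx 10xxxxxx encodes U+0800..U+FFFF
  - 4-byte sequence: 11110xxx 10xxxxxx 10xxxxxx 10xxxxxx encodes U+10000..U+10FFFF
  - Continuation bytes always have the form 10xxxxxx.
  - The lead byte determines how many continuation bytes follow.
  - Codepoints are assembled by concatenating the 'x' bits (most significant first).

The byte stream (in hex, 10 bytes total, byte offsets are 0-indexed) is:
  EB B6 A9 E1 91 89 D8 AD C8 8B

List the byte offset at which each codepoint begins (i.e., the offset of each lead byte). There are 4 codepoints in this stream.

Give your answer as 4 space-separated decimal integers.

Byte[0]=EB: 3-byte lead, need 2 cont bytes. acc=0xB
Byte[1]=B6: continuation. acc=(acc<<6)|0x36=0x2F6
Byte[2]=A9: continuation. acc=(acc<<6)|0x29=0xBDA9
Completed: cp=U+BDA9 (starts at byte 0)
Byte[3]=E1: 3-byte lead, need 2 cont bytes. acc=0x1
Byte[4]=91: continuation. acc=(acc<<6)|0x11=0x51
Byte[5]=89: continuation. acc=(acc<<6)|0x09=0x1449
Completed: cp=U+1449 (starts at byte 3)
Byte[6]=D8: 2-byte lead, need 1 cont bytes. acc=0x18
Byte[7]=AD: continuation. acc=(acc<<6)|0x2D=0x62D
Completed: cp=U+062D (starts at byte 6)
Byte[8]=C8: 2-byte lead, need 1 cont bytes. acc=0x8
Byte[9]=8B: continuation. acc=(acc<<6)|0x0B=0x20B
Completed: cp=U+020B (starts at byte 8)

Answer: 0 3 6 8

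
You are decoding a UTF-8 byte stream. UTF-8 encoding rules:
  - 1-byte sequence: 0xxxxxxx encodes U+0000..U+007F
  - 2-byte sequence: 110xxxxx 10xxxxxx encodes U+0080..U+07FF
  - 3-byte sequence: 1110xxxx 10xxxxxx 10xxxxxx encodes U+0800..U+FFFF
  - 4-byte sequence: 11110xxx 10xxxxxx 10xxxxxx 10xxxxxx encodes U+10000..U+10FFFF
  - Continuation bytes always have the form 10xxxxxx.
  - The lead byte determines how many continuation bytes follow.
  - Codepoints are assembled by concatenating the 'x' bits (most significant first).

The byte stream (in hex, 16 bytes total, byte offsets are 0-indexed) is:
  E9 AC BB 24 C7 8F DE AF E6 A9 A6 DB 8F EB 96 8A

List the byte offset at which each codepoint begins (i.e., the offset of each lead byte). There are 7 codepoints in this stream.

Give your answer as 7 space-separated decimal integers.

Byte[0]=E9: 3-byte lead, need 2 cont bytes. acc=0x9
Byte[1]=AC: continuation. acc=(acc<<6)|0x2C=0x26C
Byte[2]=BB: continuation. acc=(acc<<6)|0x3B=0x9B3B
Completed: cp=U+9B3B (starts at byte 0)
Byte[3]=24: 1-byte ASCII. cp=U+0024
Byte[4]=C7: 2-byte lead, need 1 cont bytes. acc=0x7
Byte[5]=8F: continuation. acc=(acc<<6)|0x0F=0x1CF
Completed: cp=U+01CF (starts at byte 4)
Byte[6]=DE: 2-byte lead, need 1 cont bytes. acc=0x1E
Byte[7]=AF: continuation. acc=(acc<<6)|0x2F=0x7AF
Completed: cp=U+07AF (starts at byte 6)
Byte[8]=E6: 3-byte lead, need 2 cont bytes. acc=0x6
Byte[9]=A9: continuation. acc=(acc<<6)|0x29=0x1A9
Byte[10]=A6: continuation. acc=(acc<<6)|0x26=0x6A66
Completed: cp=U+6A66 (starts at byte 8)
Byte[11]=DB: 2-byte lead, need 1 cont bytes. acc=0x1B
Byte[12]=8F: continuation. acc=(acc<<6)|0x0F=0x6CF
Completed: cp=U+06CF (starts at byte 11)
Byte[13]=EB: 3-byte lead, need 2 cont bytes. acc=0xB
Byte[14]=96: continuation. acc=(acc<<6)|0x16=0x2D6
Byte[15]=8A: continuation. acc=(acc<<6)|0x0A=0xB58A
Completed: cp=U+B58A (starts at byte 13)

Answer: 0 3 4 6 8 11 13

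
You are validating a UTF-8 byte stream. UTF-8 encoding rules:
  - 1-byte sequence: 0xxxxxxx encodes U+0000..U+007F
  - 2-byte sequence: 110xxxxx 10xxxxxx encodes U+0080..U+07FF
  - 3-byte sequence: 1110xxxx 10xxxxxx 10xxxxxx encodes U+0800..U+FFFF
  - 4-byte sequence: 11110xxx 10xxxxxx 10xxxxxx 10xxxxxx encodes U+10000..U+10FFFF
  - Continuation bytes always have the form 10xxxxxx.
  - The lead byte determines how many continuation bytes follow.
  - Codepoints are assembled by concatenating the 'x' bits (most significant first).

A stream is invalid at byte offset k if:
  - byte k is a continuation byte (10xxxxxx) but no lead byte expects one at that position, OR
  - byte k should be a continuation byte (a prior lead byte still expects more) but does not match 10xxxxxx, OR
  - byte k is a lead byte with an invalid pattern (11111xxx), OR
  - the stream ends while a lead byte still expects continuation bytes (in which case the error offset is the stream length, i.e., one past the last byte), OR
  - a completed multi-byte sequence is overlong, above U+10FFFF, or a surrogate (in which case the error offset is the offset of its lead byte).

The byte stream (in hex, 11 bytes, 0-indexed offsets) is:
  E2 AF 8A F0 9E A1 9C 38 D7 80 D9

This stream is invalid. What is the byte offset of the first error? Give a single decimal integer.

Answer: 11

Derivation:
Byte[0]=E2: 3-byte lead, need 2 cont bytes. acc=0x2
Byte[1]=AF: continuation. acc=(acc<<6)|0x2F=0xAF
Byte[2]=8A: continuation. acc=(acc<<6)|0x0A=0x2BCA
Completed: cp=U+2BCA (starts at byte 0)
Byte[3]=F0: 4-byte lead, need 3 cont bytes. acc=0x0
Byte[4]=9E: continuation. acc=(acc<<6)|0x1E=0x1E
Byte[5]=A1: continuation. acc=(acc<<6)|0x21=0x7A1
Byte[6]=9C: continuation. acc=(acc<<6)|0x1C=0x1E85C
Completed: cp=U+1E85C (starts at byte 3)
Byte[7]=38: 1-byte ASCII. cp=U+0038
Byte[8]=D7: 2-byte lead, need 1 cont bytes. acc=0x17
Byte[9]=80: continuation. acc=(acc<<6)|0x00=0x5C0
Completed: cp=U+05C0 (starts at byte 8)
Byte[10]=D9: 2-byte lead, need 1 cont bytes. acc=0x19
Byte[11]: stream ended, expected continuation. INVALID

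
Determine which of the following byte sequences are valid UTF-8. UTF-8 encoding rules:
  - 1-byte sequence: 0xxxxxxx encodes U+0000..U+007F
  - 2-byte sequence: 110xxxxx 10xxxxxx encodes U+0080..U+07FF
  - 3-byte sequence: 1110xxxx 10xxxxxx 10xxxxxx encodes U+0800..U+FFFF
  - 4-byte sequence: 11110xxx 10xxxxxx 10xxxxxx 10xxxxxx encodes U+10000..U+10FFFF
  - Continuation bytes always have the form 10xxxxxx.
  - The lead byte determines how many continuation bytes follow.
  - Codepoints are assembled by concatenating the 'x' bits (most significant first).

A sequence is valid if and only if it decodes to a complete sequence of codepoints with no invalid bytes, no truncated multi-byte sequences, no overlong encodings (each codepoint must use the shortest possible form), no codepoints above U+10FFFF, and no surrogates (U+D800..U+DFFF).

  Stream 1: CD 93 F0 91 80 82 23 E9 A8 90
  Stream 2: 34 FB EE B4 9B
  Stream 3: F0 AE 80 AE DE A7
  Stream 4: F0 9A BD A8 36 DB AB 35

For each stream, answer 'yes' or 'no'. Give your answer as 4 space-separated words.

Answer: yes no yes yes

Derivation:
Stream 1: decodes cleanly. VALID
Stream 2: error at byte offset 1. INVALID
Stream 3: decodes cleanly. VALID
Stream 4: decodes cleanly. VALID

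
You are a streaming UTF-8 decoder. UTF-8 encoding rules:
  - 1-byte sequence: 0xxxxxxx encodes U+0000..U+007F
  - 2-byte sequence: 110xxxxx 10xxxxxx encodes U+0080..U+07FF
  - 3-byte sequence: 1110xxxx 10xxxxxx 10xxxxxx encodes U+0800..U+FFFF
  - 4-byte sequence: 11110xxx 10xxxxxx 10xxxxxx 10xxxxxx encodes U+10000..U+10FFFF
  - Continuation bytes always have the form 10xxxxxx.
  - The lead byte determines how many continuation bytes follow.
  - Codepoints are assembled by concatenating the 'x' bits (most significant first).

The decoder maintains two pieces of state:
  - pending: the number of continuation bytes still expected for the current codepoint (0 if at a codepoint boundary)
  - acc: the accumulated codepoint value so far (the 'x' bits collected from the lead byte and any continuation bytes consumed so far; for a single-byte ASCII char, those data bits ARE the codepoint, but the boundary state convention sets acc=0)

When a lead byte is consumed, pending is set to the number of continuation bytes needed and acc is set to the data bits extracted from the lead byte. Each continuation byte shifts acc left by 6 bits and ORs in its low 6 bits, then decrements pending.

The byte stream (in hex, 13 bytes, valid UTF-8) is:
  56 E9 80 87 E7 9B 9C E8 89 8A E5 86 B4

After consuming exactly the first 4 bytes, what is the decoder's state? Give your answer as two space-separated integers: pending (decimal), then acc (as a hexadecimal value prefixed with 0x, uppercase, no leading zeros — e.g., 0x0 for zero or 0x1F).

Answer: 0 0x9007

Derivation:
Byte[0]=56: 1-byte. pending=0, acc=0x0
Byte[1]=E9: 3-byte lead. pending=2, acc=0x9
Byte[2]=80: continuation. acc=(acc<<6)|0x00=0x240, pending=1
Byte[3]=87: continuation. acc=(acc<<6)|0x07=0x9007, pending=0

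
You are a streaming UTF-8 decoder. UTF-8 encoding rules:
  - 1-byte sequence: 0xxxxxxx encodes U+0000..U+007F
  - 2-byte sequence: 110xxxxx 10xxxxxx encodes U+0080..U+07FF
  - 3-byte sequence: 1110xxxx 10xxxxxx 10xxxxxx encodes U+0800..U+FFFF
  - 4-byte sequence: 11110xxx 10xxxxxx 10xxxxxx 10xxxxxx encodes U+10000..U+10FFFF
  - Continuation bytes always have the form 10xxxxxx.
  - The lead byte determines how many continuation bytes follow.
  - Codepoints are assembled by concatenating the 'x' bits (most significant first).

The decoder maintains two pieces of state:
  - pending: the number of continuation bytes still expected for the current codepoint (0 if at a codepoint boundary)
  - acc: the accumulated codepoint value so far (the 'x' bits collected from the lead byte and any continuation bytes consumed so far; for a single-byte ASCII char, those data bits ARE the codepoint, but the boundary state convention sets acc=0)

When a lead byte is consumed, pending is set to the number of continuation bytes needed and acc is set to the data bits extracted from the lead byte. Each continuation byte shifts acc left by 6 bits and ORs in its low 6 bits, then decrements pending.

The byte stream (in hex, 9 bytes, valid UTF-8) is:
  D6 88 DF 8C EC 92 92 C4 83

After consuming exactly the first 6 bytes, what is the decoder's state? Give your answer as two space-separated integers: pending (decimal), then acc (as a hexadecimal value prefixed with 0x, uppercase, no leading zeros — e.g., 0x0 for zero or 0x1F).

Answer: 1 0x312

Derivation:
Byte[0]=D6: 2-byte lead. pending=1, acc=0x16
Byte[1]=88: continuation. acc=(acc<<6)|0x08=0x588, pending=0
Byte[2]=DF: 2-byte lead. pending=1, acc=0x1F
Byte[3]=8C: continuation. acc=(acc<<6)|0x0C=0x7CC, pending=0
Byte[4]=EC: 3-byte lead. pending=2, acc=0xC
Byte[5]=92: continuation. acc=(acc<<6)|0x12=0x312, pending=1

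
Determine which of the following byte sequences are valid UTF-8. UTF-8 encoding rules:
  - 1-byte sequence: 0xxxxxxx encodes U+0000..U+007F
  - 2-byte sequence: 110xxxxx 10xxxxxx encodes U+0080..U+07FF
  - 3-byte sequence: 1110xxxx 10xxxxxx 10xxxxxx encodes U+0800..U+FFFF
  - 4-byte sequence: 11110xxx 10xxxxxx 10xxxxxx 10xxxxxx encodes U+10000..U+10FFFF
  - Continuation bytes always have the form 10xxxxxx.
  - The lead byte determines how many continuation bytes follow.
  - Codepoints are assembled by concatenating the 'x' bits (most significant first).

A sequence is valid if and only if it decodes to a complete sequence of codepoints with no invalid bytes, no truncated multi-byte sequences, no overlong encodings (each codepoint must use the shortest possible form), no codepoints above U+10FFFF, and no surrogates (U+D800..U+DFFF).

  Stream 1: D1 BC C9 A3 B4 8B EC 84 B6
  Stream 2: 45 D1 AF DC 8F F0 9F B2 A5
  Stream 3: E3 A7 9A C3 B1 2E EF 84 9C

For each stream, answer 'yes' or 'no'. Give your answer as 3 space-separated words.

Answer: no yes yes

Derivation:
Stream 1: error at byte offset 4. INVALID
Stream 2: decodes cleanly. VALID
Stream 3: decodes cleanly. VALID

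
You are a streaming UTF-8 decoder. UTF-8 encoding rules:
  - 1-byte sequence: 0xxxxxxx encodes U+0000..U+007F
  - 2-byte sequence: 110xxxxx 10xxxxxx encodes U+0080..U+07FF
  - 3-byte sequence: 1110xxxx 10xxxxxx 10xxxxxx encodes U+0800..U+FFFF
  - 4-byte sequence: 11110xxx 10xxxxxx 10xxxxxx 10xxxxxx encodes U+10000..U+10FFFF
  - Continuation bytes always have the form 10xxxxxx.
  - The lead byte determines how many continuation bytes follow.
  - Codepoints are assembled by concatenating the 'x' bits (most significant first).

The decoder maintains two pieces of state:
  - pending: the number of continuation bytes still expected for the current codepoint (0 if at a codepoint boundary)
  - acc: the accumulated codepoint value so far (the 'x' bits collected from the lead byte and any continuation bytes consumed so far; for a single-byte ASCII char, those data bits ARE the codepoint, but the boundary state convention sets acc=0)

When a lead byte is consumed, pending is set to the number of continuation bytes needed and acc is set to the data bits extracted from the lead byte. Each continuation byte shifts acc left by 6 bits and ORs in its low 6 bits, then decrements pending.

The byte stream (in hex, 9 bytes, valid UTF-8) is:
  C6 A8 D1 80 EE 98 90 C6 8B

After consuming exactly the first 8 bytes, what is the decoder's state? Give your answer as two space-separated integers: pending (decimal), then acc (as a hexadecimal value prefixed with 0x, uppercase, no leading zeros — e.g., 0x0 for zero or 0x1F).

Byte[0]=C6: 2-byte lead. pending=1, acc=0x6
Byte[1]=A8: continuation. acc=(acc<<6)|0x28=0x1A8, pending=0
Byte[2]=D1: 2-byte lead. pending=1, acc=0x11
Byte[3]=80: continuation. acc=(acc<<6)|0x00=0x440, pending=0
Byte[4]=EE: 3-byte lead. pending=2, acc=0xE
Byte[5]=98: continuation. acc=(acc<<6)|0x18=0x398, pending=1
Byte[6]=90: continuation. acc=(acc<<6)|0x10=0xE610, pending=0
Byte[7]=C6: 2-byte lead. pending=1, acc=0x6

Answer: 1 0x6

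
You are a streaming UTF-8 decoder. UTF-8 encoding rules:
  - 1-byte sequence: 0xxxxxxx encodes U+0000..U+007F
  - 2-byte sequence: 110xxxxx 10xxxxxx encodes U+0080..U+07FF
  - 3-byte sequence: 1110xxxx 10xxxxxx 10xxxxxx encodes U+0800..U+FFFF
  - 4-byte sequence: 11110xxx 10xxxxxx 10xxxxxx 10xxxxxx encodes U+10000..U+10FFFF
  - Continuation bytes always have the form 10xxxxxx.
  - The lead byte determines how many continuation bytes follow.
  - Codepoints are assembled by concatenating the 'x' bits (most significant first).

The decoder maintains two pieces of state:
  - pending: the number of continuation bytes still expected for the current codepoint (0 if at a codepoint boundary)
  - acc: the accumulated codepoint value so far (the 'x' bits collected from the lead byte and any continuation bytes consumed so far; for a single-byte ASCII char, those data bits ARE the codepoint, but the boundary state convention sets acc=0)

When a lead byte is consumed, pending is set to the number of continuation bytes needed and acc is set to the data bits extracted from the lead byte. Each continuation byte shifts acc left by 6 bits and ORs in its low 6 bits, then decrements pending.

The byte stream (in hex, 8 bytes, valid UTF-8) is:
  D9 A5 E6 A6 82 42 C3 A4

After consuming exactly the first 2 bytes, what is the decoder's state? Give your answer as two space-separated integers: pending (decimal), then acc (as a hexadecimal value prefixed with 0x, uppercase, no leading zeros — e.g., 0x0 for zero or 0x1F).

Answer: 0 0x665

Derivation:
Byte[0]=D9: 2-byte lead. pending=1, acc=0x19
Byte[1]=A5: continuation. acc=(acc<<6)|0x25=0x665, pending=0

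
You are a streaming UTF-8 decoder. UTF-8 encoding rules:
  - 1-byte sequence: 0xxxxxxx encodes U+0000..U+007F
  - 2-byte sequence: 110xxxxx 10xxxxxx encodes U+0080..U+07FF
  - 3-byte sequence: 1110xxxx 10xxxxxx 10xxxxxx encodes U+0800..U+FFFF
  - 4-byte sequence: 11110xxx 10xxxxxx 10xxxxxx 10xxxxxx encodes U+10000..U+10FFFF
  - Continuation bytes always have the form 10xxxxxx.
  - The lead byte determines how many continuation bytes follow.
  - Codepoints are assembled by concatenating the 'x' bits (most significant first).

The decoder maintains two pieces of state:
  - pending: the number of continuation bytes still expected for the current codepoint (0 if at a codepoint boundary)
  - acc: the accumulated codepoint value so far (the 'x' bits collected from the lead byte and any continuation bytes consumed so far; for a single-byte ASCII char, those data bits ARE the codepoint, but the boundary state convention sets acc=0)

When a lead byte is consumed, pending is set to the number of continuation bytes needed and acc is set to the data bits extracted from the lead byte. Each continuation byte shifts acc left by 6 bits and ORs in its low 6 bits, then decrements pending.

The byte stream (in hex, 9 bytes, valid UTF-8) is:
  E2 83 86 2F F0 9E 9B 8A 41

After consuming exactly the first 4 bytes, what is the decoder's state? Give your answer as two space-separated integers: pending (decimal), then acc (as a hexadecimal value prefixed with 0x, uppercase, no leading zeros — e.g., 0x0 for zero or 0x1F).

Byte[0]=E2: 3-byte lead. pending=2, acc=0x2
Byte[1]=83: continuation. acc=(acc<<6)|0x03=0x83, pending=1
Byte[2]=86: continuation. acc=(acc<<6)|0x06=0x20C6, pending=0
Byte[3]=2F: 1-byte. pending=0, acc=0x0

Answer: 0 0x0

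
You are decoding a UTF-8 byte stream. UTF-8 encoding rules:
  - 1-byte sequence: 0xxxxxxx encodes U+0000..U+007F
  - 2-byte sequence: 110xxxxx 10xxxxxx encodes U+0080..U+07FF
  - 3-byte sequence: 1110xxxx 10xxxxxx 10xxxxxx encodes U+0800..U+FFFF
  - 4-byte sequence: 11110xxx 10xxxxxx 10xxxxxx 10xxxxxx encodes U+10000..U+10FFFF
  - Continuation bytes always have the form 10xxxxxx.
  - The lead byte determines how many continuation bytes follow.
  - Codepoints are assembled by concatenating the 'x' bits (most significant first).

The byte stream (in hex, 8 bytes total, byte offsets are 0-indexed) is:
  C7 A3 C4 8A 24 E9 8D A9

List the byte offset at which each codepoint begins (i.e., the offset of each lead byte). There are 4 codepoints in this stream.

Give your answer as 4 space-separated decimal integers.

Answer: 0 2 4 5

Derivation:
Byte[0]=C7: 2-byte lead, need 1 cont bytes. acc=0x7
Byte[1]=A3: continuation. acc=(acc<<6)|0x23=0x1E3
Completed: cp=U+01E3 (starts at byte 0)
Byte[2]=C4: 2-byte lead, need 1 cont bytes. acc=0x4
Byte[3]=8A: continuation. acc=(acc<<6)|0x0A=0x10A
Completed: cp=U+010A (starts at byte 2)
Byte[4]=24: 1-byte ASCII. cp=U+0024
Byte[5]=E9: 3-byte lead, need 2 cont bytes. acc=0x9
Byte[6]=8D: continuation. acc=(acc<<6)|0x0D=0x24D
Byte[7]=A9: continuation. acc=(acc<<6)|0x29=0x9369
Completed: cp=U+9369 (starts at byte 5)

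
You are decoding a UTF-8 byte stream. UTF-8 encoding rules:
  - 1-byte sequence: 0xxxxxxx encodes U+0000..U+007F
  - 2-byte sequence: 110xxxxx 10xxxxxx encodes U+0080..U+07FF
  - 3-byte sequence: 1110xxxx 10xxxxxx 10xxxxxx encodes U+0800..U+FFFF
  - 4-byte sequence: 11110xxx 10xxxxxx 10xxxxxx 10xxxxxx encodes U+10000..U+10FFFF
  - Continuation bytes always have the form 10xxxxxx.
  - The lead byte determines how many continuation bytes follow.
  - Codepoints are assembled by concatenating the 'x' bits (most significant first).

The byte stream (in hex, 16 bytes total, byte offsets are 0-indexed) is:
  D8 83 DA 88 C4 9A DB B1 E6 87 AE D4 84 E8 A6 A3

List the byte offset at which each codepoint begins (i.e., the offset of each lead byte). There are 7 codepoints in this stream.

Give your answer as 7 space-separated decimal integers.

Byte[0]=D8: 2-byte lead, need 1 cont bytes. acc=0x18
Byte[1]=83: continuation. acc=(acc<<6)|0x03=0x603
Completed: cp=U+0603 (starts at byte 0)
Byte[2]=DA: 2-byte lead, need 1 cont bytes. acc=0x1A
Byte[3]=88: continuation. acc=(acc<<6)|0x08=0x688
Completed: cp=U+0688 (starts at byte 2)
Byte[4]=C4: 2-byte lead, need 1 cont bytes. acc=0x4
Byte[5]=9A: continuation. acc=(acc<<6)|0x1A=0x11A
Completed: cp=U+011A (starts at byte 4)
Byte[6]=DB: 2-byte lead, need 1 cont bytes. acc=0x1B
Byte[7]=B1: continuation. acc=(acc<<6)|0x31=0x6F1
Completed: cp=U+06F1 (starts at byte 6)
Byte[8]=E6: 3-byte lead, need 2 cont bytes. acc=0x6
Byte[9]=87: continuation. acc=(acc<<6)|0x07=0x187
Byte[10]=AE: continuation. acc=(acc<<6)|0x2E=0x61EE
Completed: cp=U+61EE (starts at byte 8)
Byte[11]=D4: 2-byte lead, need 1 cont bytes. acc=0x14
Byte[12]=84: continuation. acc=(acc<<6)|0x04=0x504
Completed: cp=U+0504 (starts at byte 11)
Byte[13]=E8: 3-byte lead, need 2 cont bytes. acc=0x8
Byte[14]=A6: continuation. acc=(acc<<6)|0x26=0x226
Byte[15]=A3: continuation. acc=(acc<<6)|0x23=0x89A3
Completed: cp=U+89A3 (starts at byte 13)

Answer: 0 2 4 6 8 11 13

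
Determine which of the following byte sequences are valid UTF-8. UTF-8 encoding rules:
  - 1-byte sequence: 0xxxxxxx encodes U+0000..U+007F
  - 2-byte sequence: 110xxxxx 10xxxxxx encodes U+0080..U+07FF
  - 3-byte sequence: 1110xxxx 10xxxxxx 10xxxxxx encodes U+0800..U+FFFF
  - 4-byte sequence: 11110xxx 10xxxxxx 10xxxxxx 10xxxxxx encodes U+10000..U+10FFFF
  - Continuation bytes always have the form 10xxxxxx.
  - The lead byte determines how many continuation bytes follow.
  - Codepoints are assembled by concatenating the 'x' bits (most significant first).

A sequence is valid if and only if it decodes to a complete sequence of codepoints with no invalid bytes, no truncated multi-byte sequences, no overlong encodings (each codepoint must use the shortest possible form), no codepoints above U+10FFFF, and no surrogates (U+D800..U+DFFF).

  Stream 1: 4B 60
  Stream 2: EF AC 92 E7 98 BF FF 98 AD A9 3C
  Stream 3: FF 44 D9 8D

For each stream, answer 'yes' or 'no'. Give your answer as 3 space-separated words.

Stream 1: decodes cleanly. VALID
Stream 2: error at byte offset 6. INVALID
Stream 3: error at byte offset 0. INVALID

Answer: yes no no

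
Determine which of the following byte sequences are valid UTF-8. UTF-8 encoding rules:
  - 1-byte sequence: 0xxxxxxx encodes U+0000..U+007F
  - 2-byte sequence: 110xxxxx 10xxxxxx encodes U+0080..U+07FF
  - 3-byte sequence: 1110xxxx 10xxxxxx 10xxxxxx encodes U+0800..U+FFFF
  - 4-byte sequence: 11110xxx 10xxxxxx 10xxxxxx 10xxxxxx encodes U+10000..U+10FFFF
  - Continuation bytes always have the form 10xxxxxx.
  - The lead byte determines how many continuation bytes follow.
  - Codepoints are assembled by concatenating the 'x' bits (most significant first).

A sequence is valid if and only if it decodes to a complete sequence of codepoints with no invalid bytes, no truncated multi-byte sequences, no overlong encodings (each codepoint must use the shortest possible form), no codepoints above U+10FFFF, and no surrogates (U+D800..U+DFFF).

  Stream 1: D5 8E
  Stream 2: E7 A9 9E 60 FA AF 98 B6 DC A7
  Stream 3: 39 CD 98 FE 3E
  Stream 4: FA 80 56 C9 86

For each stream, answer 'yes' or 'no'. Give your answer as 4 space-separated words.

Answer: yes no no no

Derivation:
Stream 1: decodes cleanly. VALID
Stream 2: error at byte offset 4. INVALID
Stream 3: error at byte offset 3. INVALID
Stream 4: error at byte offset 0. INVALID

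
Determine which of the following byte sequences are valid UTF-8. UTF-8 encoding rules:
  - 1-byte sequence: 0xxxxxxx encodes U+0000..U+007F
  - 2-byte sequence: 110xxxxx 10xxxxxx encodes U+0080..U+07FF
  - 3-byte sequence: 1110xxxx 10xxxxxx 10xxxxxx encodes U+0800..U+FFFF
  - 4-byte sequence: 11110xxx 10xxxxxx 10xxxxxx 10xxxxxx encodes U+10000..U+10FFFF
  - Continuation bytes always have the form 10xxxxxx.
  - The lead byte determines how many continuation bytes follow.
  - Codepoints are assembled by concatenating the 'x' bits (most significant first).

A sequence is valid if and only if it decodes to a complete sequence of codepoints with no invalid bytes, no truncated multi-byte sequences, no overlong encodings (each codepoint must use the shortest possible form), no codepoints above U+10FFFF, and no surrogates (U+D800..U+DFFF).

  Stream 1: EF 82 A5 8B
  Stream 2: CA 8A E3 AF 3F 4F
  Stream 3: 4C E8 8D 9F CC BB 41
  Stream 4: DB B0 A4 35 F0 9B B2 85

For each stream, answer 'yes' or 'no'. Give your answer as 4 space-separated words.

Answer: no no yes no

Derivation:
Stream 1: error at byte offset 3. INVALID
Stream 2: error at byte offset 4. INVALID
Stream 3: decodes cleanly. VALID
Stream 4: error at byte offset 2. INVALID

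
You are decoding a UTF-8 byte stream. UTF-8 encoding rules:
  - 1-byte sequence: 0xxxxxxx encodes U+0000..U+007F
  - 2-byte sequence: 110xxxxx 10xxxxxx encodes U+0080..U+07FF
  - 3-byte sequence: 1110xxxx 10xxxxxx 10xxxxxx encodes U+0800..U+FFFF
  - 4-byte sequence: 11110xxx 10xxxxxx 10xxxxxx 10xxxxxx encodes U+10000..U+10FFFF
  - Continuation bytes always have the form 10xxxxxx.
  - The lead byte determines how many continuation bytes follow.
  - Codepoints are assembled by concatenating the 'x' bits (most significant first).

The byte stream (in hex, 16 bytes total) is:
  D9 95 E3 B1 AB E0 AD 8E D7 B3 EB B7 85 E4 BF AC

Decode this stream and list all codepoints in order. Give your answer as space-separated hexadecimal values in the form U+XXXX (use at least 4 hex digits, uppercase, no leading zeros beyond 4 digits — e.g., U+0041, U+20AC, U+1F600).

Byte[0]=D9: 2-byte lead, need 1 cont bytes. acc=0x19
Byte[1]=95: continuation. acc=(acc<<6)|0x15=0x655
Completed: cp=U+0655 (starts at byte 0)
Byte[2]=E3: 3-byte lead, need 2 cont bytes. acc=0x3
Byte[3]=B1: continuation. acc=(acc<<6)|0x31=0xF1
Byte[4]=AB: continuation. acc=(acc<<6)|0x2B=0x3C6B
Completed: cp=U+3C6B (starts at byte 2)
Byte[5]=E0: 3-byte lead, need 2 cont bytes. acc=0x0
Byte[6]=AD: continuation. acc=(acc<<6)|0x2D=0x2D
Byte[7]=8E: continuation. acc=(acc<<6)|0x0E=0xB4E
Completed: cp=U+0B4E (starts at byte 5)
Byte[8]=D7: 2-byte lead, need 1 cont bytes. acc=0x17
Byte[9]=B3: continuation. acc=(acc<<6)|0x33=0x5F3
Completed: cp=U+05F3 (starts at byte 8)
Byte[10]=EB: 3-byte lead, need 2 cont bytes. acc=0xB
Byte[11]=B7: continuation. acc=(acc<<6)|0x37=0x2F7
Byte[12]=85: continuation. acc=(acc<<6)|0x05=0xBDC5
Completed: cp=U+BDC5 (starts at byte 10)
Byte[13]=E4: 3-byte lead, need 2 cont bytes. acc=0x4
Byte[14]=BF: continuation. acc=(acc<<6)|0x3F=0x13F
Byte[15]=AC: continuation. acc=(acc<<6)|0x2C=0x4FEC
Completed: cp=U+4FEC (starts at byte 13)

Answer: U+0655 U+3C6B U+0B4E U+05F3 U+BDC5 U+4FEC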